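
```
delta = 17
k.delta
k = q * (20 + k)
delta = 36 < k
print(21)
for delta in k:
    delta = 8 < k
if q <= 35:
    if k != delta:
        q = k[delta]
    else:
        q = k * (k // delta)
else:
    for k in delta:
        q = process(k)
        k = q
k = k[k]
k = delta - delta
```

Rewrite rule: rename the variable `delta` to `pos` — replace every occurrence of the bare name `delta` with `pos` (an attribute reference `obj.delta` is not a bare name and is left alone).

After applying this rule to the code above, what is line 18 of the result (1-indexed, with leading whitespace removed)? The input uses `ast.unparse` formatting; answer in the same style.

Transformed code:
pos = 17
k.delta
k = q * (20 + k)
pos = 36 < k
print(21)
for pos in k:
    pos = 8 < k
if q <= 35:
    if k != pos:
        q = k[pos]
    else:
        q = k * (k // pos)
else:
    for k in pos:
        q = process(k)
        k = q
k = k[k]
k = pos - pos

k = pos - pos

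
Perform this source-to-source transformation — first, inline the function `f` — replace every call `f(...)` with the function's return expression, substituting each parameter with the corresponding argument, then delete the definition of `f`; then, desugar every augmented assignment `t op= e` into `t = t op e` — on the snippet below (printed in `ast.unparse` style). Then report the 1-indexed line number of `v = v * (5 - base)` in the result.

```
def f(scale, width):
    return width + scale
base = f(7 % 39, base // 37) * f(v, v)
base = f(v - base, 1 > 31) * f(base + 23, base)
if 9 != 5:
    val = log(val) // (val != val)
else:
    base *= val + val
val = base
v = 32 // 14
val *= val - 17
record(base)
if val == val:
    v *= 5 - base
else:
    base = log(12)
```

12

Transformed code:
base = (base // 37 + 7 % 39) * (v + v)
base = ((1 > 31) + (v - base)) * (base + (base + 23))
if 9 != 5:
    val = log(val) // (val != val)
else:
    base = base * (val + val)
val = base
v = 32 // 14
val = val * (val - 17)
record(base)
if val == val:
    v = v * (5 - base)
else:
    base = log(12)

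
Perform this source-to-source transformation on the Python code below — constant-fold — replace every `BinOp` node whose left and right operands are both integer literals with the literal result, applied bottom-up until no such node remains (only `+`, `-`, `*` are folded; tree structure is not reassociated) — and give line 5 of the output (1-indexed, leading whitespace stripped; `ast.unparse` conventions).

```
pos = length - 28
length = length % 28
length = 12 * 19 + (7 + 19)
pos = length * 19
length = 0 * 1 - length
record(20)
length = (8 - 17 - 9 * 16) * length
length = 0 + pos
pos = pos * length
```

length = 0 - length

Transformed code:
pos = length - 28
length = length % 28
length = 254
pos = length * 19
length = 0 - length
record(20)
length = -153 * length
length = 0 + pos
pos = pos * length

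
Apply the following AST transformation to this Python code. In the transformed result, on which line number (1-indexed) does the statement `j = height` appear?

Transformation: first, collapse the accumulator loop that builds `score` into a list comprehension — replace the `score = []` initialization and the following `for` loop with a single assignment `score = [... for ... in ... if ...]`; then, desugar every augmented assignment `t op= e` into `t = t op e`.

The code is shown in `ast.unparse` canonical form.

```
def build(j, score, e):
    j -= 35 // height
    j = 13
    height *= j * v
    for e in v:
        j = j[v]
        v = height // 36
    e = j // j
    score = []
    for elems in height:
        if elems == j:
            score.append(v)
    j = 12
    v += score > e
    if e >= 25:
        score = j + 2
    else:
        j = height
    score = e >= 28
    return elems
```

Transformed code:
def build(j, score, e):
    j = j - 35 // height
    j = 13
    height = height * (j * v)
    for e in v:
        j = j[v]
        v = height // 36
    e = j // j
    score = [v for elems in height if elems == j]
    j = 12
    v = v + (score > e)
    if e >= 25:
        score = j + 2
    else:
        j = height
    score = e >= 28
    return elems

15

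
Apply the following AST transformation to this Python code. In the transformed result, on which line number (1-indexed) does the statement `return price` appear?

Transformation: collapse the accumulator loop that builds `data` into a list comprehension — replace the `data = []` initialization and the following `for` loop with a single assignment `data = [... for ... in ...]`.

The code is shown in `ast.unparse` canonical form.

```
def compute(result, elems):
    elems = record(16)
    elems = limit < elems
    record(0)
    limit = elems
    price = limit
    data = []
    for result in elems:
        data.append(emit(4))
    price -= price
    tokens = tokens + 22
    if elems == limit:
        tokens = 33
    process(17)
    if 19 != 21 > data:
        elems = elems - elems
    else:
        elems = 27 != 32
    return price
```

Transformed code:
def compute(result, elems):
    elems = record(16)
    elems = limit < elems
    record(0)
    limit = elems
    price = limit
    data = [emit(4) for result in elems]
    price -= price
    tokens = tokens + 22
    if elems == limit:
        tokens = 33
    process(17)
    if 19 != 21 > data:
        elems = elems - elems
    else:
        elems = 27 != 32
    return price

17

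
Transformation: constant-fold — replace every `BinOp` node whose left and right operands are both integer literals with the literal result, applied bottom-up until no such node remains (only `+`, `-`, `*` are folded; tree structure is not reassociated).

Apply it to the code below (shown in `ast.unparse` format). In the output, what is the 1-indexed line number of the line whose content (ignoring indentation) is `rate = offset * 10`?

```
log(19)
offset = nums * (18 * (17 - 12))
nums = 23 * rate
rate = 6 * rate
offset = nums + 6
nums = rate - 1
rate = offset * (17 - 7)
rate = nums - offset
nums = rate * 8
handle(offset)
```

7

Transformed code:
log(19)
offset = nums * 90
nums = 23 * rate
rate = 6 * rate
offset = nums + 6
nums = rate - 1
rate = offset * 10
rate = nums - offset
nums = rate * 8
handle(offset)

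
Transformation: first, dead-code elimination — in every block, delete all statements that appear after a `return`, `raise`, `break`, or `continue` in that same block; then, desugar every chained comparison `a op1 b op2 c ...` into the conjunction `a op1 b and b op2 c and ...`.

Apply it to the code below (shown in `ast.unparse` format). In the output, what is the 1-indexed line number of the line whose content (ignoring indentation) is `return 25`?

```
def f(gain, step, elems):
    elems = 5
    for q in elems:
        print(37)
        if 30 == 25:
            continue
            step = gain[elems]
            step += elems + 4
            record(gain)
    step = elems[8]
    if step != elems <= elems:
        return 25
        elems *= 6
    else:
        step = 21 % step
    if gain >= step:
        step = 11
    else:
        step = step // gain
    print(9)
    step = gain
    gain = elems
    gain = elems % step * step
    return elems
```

Transformed code:
def f(gain, step, elems):
    elems = 5
    for q in elems:
        print(37)
        if 30 == 25:
            continue
    step = elems[8]
    if step != elems and elems <= elems:
        return 25
    else:
        step = 21 % step
    if gain >= step:
        step = 11
    else:
        step = step // gain
    print(9)
    step = gain
    gain = elems
    gain = elems % step * step
    return elems

9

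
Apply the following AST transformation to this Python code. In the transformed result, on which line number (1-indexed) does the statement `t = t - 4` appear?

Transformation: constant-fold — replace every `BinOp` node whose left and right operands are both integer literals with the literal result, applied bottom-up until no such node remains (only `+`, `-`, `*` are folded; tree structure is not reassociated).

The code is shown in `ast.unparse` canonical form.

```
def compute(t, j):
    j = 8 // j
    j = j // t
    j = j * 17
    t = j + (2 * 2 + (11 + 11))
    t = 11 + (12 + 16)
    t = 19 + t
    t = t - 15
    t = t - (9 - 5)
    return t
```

9

Transformed code:
def compute(t, j):
    j = 8 // j
    j = j // t
    j = j * 17
    t = j + 26
    t = 39
    t = 19 + t
    t = t - 15
    t = t - 4
    return t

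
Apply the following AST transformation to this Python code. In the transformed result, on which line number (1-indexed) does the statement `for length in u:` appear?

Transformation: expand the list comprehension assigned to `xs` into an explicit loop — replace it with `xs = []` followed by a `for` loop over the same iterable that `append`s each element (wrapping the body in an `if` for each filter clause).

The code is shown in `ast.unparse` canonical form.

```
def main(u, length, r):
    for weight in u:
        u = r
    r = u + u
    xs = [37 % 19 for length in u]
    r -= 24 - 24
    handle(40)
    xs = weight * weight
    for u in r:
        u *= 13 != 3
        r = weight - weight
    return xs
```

Transformed code:
def main(u, length, r):
    for weight in u:
        u = r
    r = u + u
    xs = []
    for length in u:
        xs.append(37 % 19)
    r -= 24 - 24
    handle(40)
    xs = weight * weight
    for u in r:
        u *= 13 != 3
        r = weight - weight
    return xs

6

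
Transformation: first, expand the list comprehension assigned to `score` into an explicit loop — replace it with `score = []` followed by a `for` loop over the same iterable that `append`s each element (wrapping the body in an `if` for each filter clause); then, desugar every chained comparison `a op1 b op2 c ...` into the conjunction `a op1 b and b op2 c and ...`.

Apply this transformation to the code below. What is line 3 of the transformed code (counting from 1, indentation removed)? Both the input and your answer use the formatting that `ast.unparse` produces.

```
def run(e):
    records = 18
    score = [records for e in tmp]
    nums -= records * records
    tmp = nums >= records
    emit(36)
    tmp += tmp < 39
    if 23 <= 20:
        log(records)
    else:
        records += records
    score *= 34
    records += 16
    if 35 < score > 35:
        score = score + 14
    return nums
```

score = []

Transformed code:
def run(e):
    records = 18
    score = []
    for e in tmp:
        score.append(records)
    nums -= records * records
    tmp = nums >= records
    emit(36)
    tmp += tmp < 39
    if 23 <= 20:
        log(records)
    else:
        records += records
    score *= 34
    records += 16
    if 35 < score and score > 35:
        score = score + 14
    return nums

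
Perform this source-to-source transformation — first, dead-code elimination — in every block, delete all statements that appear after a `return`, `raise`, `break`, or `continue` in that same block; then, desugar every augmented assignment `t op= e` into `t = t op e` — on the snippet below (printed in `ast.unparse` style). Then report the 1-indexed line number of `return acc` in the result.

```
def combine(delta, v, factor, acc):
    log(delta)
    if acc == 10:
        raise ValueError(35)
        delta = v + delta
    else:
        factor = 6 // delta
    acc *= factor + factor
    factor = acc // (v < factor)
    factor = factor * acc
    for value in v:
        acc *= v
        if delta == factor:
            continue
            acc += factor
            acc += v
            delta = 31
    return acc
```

Transformed code:
def combine(delta, v, factor, acc):
    log(delta)
    if acc == 10:
        raise ValueError(35)
    else:
        factor = 6 // delta
    acc = acc * (factor + factor)
    factor = acc // (v < factor)
    factor = factor * acc
    for value in v:
        acc = acc * v
        if delta == factor:
            continue
    return acc

14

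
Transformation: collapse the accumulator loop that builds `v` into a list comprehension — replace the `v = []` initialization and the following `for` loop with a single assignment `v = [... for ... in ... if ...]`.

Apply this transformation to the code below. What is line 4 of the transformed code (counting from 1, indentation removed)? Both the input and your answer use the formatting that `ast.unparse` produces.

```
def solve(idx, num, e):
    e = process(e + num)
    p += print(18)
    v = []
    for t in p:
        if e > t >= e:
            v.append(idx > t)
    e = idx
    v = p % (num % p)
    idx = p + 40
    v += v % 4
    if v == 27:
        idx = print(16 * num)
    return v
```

v = [idx > t for t in p if e > t >= e]

Transformed code:
def solve(idx, num, e):
    e = process(e + num)
    p += print(18)
    v = [idx > t for t in p if e > t >= e]
    e = idx
    v = p % (num % p)
    idx = p + 40
    v += v % 4
    if v == 27:
        idx = print(16 * num)
    return v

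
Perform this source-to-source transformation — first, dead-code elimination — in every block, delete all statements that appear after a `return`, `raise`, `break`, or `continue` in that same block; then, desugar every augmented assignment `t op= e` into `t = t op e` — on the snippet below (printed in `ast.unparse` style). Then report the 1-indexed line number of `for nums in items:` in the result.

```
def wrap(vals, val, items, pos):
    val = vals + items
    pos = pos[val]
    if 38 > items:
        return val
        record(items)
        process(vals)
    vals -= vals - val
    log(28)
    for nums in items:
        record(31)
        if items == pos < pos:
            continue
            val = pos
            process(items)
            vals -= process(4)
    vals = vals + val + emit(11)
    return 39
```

Transformed code:
def wrap(vals, val, items, pos):
    val = vals + items
    pos = pos[val]
    if 38 > items:
        return val
    vals = vals - (vals - val)
    log(28)
    for nums in items:
        record(31)
        if items == pos < pos:
            continue
    vals = vals + val + emit(11)
    return 39

8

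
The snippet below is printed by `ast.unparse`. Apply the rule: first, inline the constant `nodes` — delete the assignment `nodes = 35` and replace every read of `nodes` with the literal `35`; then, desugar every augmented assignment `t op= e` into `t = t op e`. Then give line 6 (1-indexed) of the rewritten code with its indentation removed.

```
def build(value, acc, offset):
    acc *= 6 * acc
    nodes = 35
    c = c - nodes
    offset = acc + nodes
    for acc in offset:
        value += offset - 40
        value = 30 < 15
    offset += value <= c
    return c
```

value = value + (offset - 40)

Transformed code:
def build(value, acc, offset):
    acc = acc * (6 * acc)
    c = c - 35
    offset = acc + 35
    for acc in offset:
        value = value + (offset - 40)
        value = 30 < 15
    offset = offset + (value <= c)
    return c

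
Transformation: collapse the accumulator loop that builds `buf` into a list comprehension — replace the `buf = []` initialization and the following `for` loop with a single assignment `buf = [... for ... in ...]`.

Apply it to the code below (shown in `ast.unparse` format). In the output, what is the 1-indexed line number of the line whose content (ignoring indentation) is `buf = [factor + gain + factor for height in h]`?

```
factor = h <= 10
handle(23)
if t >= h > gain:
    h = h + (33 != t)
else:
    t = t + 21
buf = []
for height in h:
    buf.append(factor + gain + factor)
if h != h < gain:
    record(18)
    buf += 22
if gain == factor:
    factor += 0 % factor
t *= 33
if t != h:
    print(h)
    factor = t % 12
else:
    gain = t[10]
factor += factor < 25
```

7

Transformed code:
factor = h <= 10
handle(23)
if t >= h > gain:
    h = h + (33 != t)
else:
    t = t + 21
buf = [factor + gain + factor for height in h]
if h != h < gain:
    record(18)
    buf += 22
if gain == factor:
    factor += 0 % factor
t *= 33
if t != h:
    print(h)
    factor = t % 12
else:
    gain = t[10]
factor += factor < 25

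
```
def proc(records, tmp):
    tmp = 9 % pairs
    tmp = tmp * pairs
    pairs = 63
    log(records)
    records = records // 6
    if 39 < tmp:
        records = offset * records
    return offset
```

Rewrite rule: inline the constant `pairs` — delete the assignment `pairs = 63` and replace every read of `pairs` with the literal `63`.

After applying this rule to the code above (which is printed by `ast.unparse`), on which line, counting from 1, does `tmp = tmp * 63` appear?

Transformed code:
def proc(records, tmp):
    tmp = 9 % 63
    tmp = tmp * 63
    log(records)
    records = records // 6
    if 39 < tmp:
        records = offset * records
    return offset

3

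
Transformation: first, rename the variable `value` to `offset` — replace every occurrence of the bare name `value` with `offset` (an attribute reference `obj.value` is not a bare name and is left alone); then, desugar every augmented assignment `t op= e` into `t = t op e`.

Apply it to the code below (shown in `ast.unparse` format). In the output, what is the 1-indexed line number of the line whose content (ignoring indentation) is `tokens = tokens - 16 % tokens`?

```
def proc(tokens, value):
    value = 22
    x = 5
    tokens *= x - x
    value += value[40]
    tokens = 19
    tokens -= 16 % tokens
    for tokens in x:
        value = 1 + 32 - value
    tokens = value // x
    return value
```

Transformed code:
def proc(tokens, offset):
    offset = 22
    x = 5
    tokens = tokens * (x - x)
    offset = offset + offset[40]
    tokens = 19
    tokens = tokens - 16 % tokens
    for tokens in x:
        offset = 1 + 32 - offset
    tokens = offset // x
    return offset

7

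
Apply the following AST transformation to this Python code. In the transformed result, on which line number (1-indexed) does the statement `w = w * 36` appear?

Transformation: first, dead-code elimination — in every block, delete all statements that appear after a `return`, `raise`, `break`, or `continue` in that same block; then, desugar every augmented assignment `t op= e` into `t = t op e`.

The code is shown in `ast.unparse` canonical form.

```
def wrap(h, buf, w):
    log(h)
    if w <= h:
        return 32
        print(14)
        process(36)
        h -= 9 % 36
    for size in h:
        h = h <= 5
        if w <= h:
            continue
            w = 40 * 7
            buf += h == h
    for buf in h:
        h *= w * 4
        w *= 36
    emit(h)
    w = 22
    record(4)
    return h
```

Transformed code:
def wrap(h, buf, w):
    log(h)
    if w <= h:
        return 32
    for size in h:
        h = h <= 5
        if w <= h:
            continue
    for buf in h:
        h = h * (w * 4)
        w = w * 36
    emit(h)
    w = 22
    record(4)
    return h

11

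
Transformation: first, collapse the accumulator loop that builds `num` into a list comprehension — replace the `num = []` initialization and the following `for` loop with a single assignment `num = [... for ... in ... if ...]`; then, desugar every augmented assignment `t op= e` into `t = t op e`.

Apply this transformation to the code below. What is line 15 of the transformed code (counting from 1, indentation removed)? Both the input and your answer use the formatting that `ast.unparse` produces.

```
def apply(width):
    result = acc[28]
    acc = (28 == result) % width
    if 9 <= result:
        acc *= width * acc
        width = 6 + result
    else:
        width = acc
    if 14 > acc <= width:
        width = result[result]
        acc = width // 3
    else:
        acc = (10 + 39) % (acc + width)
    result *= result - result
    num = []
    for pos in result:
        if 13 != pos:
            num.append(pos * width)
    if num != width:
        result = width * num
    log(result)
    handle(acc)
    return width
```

Transformed code:
def apply(width):
    result = acc[28]
    acc = (28 == result) % width
    if 9 <= result:
        acc = acc * (width * acc)
        width = 6 + result
    else:
        width = acc
    if 14 > acc <= width:
        width = result[result]
        acc = width // 3
    else:
        acc = (10 + 39) % (acc + width)
    result = result * (result - result)
    num = [pos * width for pos in result if 13 != pos]
    if num != width:
        result = width * num
    log(result)
    handle(acc)
    return width

num = [pos * width for pos in result if 13 != pos]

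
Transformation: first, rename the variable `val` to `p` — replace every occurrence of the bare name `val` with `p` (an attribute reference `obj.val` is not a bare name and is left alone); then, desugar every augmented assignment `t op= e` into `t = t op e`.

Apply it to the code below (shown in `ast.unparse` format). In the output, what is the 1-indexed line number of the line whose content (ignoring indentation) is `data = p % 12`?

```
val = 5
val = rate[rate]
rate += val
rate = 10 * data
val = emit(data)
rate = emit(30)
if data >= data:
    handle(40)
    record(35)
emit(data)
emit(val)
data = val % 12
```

12

Transformed code:
p = 5
p = rate[rate]
rate = rate + p
rate = 10 * data
p = emit(data)
rate = emit(30)
if data >= data:
    handle(40)
    record(35)
emit(data)
emit(p)
data = p % 12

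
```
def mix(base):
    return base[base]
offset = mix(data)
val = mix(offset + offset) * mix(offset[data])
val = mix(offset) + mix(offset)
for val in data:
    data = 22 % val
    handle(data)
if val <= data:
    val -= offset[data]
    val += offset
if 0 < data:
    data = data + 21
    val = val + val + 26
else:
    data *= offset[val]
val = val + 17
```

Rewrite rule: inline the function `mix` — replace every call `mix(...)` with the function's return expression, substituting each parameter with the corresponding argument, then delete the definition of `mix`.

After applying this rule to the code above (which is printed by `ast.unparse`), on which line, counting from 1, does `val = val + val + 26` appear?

12

Transformed code:
offset = data[data]
val = (offset + offset)[offset + offset] * offset[data][offset[data]]
val = offset[offset] + offset[offset]
for val in data:
    data = 22 % val
    handle(data)
if val <= data:
    val -= offset[data]
    val += offset
if 0 < data:
    data = data + 21
    val = val + val + 26
else:
    data *= offset[val]
val = val + 17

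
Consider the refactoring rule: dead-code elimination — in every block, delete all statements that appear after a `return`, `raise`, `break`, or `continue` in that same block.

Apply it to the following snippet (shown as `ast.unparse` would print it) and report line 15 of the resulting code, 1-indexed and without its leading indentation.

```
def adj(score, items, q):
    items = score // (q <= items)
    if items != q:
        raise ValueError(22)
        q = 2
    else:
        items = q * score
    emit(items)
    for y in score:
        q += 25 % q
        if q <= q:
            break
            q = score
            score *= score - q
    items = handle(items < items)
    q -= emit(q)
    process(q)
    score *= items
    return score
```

Transformed code:
def adj(score, items, q):
    items = score // (q <= items)
    if items != q:
        raise ValueError(22)
    else:
        items = q * score
    emit(items)
    for y in score:
        q += 25 % q
        if q <= q:
            break
    items = handle(items < items)
    q -= emit(q)
    process(q)
    score *= items
    return score

score *= items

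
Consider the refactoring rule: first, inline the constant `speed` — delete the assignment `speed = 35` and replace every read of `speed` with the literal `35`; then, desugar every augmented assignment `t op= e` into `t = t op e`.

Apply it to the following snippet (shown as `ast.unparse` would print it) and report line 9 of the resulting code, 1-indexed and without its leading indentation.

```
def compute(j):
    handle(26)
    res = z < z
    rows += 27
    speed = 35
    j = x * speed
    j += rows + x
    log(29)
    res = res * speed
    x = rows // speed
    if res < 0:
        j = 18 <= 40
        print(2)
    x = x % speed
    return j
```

x = rows // 35

Transformed code:
def compute(j):
    handle(26)
    res = z < z
    rows = rows + 27
    j = x * 35
    j = j + (rows + x)
    log(29)
    res = res * 35
    x = rows // 35
    if res < 0:
        j = 18 <= 40
        print(2)
    x = x % 35
    return j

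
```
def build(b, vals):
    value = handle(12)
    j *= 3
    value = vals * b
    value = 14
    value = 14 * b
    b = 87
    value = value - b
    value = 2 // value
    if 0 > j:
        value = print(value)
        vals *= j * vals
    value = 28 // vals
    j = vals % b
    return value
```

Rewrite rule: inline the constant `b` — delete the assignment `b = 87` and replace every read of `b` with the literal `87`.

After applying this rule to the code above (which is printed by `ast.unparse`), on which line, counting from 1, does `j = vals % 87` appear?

Transformed code:
def build(b, vals):
    value = handle(12)
    j *= 3
    value = vals * 87
    value = 14
    value = 14 * 87
    value = value - 87
    value = 2 // value
    if 0 > j:
        value = print(value)
        vals *= j * vals
    value = 28 // vals
    j = vals % 87
    return value

13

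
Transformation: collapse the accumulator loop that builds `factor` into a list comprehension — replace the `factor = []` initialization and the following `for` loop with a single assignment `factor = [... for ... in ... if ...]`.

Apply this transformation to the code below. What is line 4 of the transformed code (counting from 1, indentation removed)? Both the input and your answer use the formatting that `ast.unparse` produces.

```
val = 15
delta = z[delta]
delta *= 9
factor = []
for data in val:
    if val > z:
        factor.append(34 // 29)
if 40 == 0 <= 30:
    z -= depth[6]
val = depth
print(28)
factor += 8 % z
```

factor = [34 // 29 for data in val if val > z]

Transformed code:
val = 15
delta = z[delta]
delta *= 9
factor = [34 // 29 for data in val if val > z]
if 40 == 0 <= 30:
    z -= depth[6]
val = depth
print(28)
factor += 8 % z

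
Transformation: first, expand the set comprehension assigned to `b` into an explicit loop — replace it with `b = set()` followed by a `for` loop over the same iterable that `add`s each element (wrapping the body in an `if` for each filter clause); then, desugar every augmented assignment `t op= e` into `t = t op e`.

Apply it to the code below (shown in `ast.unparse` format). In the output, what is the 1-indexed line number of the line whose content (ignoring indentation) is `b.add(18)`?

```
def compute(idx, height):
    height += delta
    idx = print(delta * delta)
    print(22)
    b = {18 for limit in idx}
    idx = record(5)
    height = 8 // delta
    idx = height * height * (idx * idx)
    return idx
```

Transformed code:
def compute(idx, height):
    height = height + delta
    idx = print(delta * delta)
    print(22)
    b = set()
    for limit in idx:
        b.add(18)
    idx = record(5)
    height = 8 // delta
    idx = height * height * (idx * idx)
    return idx

7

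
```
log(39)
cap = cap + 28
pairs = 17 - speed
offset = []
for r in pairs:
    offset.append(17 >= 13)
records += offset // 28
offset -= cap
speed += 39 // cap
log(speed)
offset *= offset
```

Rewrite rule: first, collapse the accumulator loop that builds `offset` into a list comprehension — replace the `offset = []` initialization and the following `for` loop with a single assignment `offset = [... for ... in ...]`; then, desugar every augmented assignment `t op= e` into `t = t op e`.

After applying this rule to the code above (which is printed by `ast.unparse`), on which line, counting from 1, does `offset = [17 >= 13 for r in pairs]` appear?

Transformed code:
log(39)
cap = cap + 28
pairs = 17 - speed
offset = [17 >= 13 for r in pairs]
records = records + offset // 28
offset = offset - cap
speed = speed + 39 // cap
log(speed)
offset = offset * offset

4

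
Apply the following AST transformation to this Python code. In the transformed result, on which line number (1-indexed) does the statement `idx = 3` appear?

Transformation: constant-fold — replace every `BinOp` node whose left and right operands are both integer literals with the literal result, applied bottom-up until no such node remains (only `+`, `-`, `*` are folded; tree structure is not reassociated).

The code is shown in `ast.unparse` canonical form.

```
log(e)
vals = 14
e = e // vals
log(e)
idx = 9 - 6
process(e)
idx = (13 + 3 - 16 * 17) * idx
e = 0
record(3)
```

5

Transformed code:
log(e)
vals = 14
e = e // vals
log(e)
idx = 3
process(e)
idx = -256 * idx
e = 0
record(3)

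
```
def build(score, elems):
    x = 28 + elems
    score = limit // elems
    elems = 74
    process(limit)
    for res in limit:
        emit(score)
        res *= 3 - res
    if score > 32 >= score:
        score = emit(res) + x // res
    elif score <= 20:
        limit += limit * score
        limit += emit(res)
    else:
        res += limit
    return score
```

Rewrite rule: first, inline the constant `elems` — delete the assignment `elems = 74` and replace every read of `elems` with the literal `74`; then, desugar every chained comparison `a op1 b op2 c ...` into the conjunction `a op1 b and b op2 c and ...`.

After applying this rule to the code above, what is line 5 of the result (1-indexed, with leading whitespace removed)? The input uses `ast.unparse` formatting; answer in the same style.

Transformed code:
def build(score, elems):
    x = 28 + 74
    score = limit // 74
    process(limit)
    for res in limit:
        emit(score)
        res *= 3 - res
    if score > 32 and 32 >= score:
        score = emit(res) + x // res
    elif score <= 20:
        limit += limit * score
        limit += emit(res)
    else:
        res += limit
    return score

for res in limit:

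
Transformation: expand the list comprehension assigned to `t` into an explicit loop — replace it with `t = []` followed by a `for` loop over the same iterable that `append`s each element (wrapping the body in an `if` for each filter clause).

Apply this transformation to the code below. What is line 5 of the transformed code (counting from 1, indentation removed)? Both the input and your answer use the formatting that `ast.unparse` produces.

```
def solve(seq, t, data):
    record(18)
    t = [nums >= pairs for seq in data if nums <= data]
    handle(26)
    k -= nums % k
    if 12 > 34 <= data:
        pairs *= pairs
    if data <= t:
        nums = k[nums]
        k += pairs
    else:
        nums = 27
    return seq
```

if nums <= data:

Transformed code:
def solve(seq, t, data):
    record(18)
    t = []
    for seq in data:
        if nums <= data:
            t.append(nums >= pairs)
    handle(26)
    k -= nums % k
    if 12 > 34 <= data:
        pairs *= pairs
    if data <= t:
        nums = k[nums]
        k += pairs
    else:
        nums = 27
    return seq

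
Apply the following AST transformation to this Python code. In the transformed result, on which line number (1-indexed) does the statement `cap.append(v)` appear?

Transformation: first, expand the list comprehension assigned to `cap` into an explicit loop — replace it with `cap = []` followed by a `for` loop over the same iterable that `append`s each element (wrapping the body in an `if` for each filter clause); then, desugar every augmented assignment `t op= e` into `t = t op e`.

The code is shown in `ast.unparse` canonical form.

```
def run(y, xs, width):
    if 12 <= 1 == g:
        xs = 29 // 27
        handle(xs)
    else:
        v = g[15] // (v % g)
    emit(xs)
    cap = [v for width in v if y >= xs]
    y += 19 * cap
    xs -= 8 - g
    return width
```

Transformed code:
def run(y, xs, width):
    if 12 <= 1 == g:
        xs = 29 // 27
        handle(xs)
    else:
        v = g[15] // (v % g)
    emit(xs)
    cap = []
    for width in v:
        if y >= xs:
            cap.append(v)
    y = y + 19 * cap
    xs = xs - (8 - g)
    return width

11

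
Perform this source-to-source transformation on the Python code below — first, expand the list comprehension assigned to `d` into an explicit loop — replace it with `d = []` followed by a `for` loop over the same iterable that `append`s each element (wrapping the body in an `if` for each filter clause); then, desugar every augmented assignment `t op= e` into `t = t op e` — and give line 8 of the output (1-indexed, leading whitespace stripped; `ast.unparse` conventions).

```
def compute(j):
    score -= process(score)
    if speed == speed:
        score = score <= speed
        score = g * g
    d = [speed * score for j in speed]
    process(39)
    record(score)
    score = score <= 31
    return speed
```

d.append(speed * score)

Transformed code:
def compute(j):
    score = score - process(score)
    if speed == speed:
        score = score <= speed
        score = g * g
    d = []
    for j in speed:
        d.append(speed * score)
    process(39)
    record(score)
    score = score <= 31
    return speed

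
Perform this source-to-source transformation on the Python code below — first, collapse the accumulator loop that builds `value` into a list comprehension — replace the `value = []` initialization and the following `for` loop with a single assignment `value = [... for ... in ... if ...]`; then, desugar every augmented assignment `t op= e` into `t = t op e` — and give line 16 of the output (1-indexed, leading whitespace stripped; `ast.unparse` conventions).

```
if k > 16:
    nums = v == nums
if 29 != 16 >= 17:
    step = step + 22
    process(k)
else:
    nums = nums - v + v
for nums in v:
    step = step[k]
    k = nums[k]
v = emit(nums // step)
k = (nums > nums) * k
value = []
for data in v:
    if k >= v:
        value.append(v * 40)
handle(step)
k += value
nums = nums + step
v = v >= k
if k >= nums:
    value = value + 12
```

nums = nums + step

Transformed code:
if k > 16:
    nums = v == nums
if 29 != 16 >= 17:
    step = step + 22
    process(k)
else:
    nums = nums - v + v
for nums in v:
    step = step[k]
    k = nums[k]
v = emit(nums // step)
k = (nums > nums) * k
value = [v * 40 for data in v if k >= v]
handle(step)
k = k + value
nums = nums + step
v = v >= k
if k >= nums:
    value = value + 12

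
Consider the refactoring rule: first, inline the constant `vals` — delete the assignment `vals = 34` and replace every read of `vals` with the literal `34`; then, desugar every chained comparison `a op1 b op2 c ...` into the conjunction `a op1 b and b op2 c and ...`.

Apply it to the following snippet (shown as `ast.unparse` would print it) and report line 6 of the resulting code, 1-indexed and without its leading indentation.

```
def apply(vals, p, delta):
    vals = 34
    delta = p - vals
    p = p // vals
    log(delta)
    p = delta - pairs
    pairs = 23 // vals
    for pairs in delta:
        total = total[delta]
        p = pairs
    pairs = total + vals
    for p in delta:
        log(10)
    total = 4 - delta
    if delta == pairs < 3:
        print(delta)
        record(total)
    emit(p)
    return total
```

pairs = 23 // 34

Transformed code:
def apply(vals, p, delta):
    delta = p - 34
    p = p // 34
    log(delta)
    p = delta - pairs
    pairs = 23 // 34
    for pairs in delta:
        total = total[delta]
        p = pairs
    pairs = total + 34
    for p in delta:
        log(10)
    total = 4 - delta
    if delta == pairs and pairs < 3:
        print(delta)
        record(total)
    emit(p)
    return total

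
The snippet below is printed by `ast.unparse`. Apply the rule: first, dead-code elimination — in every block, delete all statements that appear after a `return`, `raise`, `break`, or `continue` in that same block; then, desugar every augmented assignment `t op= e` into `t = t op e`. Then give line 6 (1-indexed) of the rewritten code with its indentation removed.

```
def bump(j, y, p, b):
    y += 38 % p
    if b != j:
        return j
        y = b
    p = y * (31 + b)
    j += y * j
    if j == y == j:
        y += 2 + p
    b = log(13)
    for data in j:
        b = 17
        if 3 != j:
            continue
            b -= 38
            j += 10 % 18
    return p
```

Transformed code:
def bump(j, y, p, b):
    y = y + 38 % p
    if b != j:
        return j
    p = y * (31 + b)
    j = j + y * j
    if j == y == j:
        y = y + (2 + p)
    b = log(13)
    for data in j:
        b = 17
        if 3 != j:
            continue
    return p

j = j + y * j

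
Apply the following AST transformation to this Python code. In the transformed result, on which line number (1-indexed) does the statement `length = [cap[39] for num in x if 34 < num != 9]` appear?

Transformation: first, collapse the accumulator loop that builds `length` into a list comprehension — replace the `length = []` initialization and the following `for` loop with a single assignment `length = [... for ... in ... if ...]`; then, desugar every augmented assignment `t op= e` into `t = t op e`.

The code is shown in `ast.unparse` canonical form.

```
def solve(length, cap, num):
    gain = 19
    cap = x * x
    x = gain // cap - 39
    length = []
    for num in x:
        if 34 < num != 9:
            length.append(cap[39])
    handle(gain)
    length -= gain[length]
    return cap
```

5

Transformed code:
def solve(length, cap, num):
    gain = 19
    cap = x * x
    x = gain // cap - 39
    length = [cap[39] for num in x if 34 < num != 9]
    handle(gain)
    length = length - gain[length]
    return cap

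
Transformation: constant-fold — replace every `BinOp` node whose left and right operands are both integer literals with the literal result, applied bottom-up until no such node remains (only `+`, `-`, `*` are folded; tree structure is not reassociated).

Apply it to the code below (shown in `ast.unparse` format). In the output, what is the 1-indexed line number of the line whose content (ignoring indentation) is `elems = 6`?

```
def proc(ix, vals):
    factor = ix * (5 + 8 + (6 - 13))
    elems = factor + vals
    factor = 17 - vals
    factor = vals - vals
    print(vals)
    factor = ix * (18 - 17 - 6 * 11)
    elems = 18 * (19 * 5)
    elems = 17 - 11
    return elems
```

9

Transformed code:
def proc(ix, vals):
    factor = ix * 6
    elems = factor + vals
    factor = 17 - vals
    factor = vals - vals
    print(vals)
    factor = ix * -65
    elems = 1710
    elems = 6
    return elems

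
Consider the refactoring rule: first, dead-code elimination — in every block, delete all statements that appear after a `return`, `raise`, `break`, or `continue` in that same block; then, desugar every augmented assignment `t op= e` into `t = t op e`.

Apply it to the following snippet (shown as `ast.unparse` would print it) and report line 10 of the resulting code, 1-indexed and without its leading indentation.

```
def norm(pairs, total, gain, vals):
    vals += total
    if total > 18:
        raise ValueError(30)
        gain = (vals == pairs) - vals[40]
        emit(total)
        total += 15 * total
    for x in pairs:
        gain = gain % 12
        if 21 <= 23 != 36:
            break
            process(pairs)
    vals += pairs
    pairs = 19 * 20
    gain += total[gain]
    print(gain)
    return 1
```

pairs = 19 * 20

Transformed code:
def norm(pairs, total, gain, vals):
    vals = vals + total
    if total > 18:
        raise ValueError(30)
    for x in pairs:
        gain = gain % 12
        if 21 <= 23 != 36:
            break
    vals = vals + pairs
    pairs = 19 * 20
    gain = gain + total[gain]
    print(gain)
    return 1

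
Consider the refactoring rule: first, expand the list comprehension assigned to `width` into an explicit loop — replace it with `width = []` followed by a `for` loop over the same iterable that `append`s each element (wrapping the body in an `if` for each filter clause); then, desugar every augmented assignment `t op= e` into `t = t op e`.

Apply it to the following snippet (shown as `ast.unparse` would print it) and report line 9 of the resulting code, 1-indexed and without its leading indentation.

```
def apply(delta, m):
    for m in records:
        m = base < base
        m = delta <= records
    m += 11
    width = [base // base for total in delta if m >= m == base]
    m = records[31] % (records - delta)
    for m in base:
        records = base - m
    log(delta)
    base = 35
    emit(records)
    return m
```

Transformed code:
def apply(delta, m):
    for m in records:
        m = base < base
        m = delta <= records
    m = m + 11
    width = []
    for total in delta:
        if m >= m == base:
            width.append(base // base)
    m = records[31] % (records - delta)
    for m in base:
        records = base - m
    log(delta)
    base = 35
    emit(records)
    return m

width.append(base // base)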